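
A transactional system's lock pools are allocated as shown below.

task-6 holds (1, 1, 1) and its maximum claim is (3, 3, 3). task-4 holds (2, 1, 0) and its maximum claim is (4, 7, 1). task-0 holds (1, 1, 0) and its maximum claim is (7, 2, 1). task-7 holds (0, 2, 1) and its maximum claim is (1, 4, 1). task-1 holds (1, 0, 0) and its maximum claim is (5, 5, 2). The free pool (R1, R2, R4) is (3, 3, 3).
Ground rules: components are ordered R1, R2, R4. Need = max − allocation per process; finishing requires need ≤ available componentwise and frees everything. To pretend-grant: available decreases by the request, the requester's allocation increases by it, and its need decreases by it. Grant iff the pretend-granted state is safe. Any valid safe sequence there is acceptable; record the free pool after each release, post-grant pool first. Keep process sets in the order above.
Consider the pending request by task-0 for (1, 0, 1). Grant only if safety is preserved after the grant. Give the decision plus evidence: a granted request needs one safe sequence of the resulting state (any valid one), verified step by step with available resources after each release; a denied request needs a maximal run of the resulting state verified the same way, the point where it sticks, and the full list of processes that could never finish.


GRANT. The post-grant state is safe; one safe sequence: task-6, task-7, task-4, task-0, task-1.
Key observation: (2, 3, 2) free after granting still covers task-6 first, and each release covers the next.
Check on the post-grant state, step by step:
  pool = (2, 3, 2)
  task-6 needs (2, 2, 2) <= (2, 3, 2) -> finishes; pool += (1, 1, 1) = (3, 4, 3)
  task-7 needs (1, 2, 0) <= (3, 4, 3) -> finishes; pool += (0, 2, 1) = (3, 6, 4)
  task-4 needs (2, 6, 1) <= (3, 6, 4) -> finishes; pool += (2, 1, 0) = (5, 7, 4)
  task-0 needs (5, 1, 0) <= (5, 7, 4) -> finishes; pool += (2, 1, 1) = (7, 8, 5)
  task-1 needs (4, 5, 2) <= (7, 8, 5) -> finishes; pool += (1, 0, 0) = (8, 8, 5)


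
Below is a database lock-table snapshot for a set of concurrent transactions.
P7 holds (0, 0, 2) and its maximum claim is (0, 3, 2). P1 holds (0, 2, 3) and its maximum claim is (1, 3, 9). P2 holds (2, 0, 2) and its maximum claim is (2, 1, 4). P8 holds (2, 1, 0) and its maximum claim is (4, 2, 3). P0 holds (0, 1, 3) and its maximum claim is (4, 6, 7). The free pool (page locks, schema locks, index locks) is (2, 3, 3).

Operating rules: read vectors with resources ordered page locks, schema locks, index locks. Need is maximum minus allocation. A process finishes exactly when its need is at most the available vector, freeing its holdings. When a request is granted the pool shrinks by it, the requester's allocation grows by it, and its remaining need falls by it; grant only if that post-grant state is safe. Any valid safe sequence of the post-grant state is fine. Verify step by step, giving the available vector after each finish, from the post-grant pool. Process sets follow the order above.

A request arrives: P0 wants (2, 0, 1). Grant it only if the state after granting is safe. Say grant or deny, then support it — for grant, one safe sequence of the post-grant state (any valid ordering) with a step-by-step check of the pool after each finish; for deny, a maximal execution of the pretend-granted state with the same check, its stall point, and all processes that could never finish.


GRANT — the state after the grant stays safe, e.g. via P2, P8, P7, P1, P0.
Key observation: even at the reduced pool (0, 3, 2), P2 fits immediately, so safety survives the grant.
Verifying the post-grant state step by step:
  pool = (0, 3, 2)
  P2 needs (0, 1, 2) <= (0, 3, 2) -> finishes; pool += (2, 0, 2) = (2, 3, 4)
  P8 needs (2, 1, 3) <= (2, 3, 4) -> finishes; pool += (2, 1, 0) = (4, 4, 4)
  P7 needs (0, 3, 0) <= (4, 4, 4) -> finishes; pool += (0, 0, 2) = (4, 4, 6)
  P1 needs (1, 1, 6) <= (4, 4, 6) -> finishes; pool += (0, 2, 3) = (4, 6, 9)
  P0 needs (2, 5, 3) <= (4, 6, 9) -> finishes; pool += (2, 1, 4) = (6, 7, 13)


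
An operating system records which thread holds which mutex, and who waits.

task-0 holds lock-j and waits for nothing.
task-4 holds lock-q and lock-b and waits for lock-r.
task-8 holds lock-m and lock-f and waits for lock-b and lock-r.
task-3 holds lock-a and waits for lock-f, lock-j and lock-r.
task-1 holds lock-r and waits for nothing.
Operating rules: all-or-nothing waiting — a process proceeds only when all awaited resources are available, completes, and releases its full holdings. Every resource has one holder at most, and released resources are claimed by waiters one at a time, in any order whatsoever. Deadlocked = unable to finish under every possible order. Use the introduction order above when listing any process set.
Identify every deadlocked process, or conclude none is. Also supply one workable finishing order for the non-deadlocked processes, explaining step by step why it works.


Nothing here is deadlocked.
Key observation: there is no circular wait here — follow any chain and it reaches a process that is free to run now.
A valid finishing order for the others: task-1, task-4, task-0, task-8, task-3.
Verifying each step:
  run task-1 (it waits on nothing); releases lock-r
  run task-4 (all its waits — lock-r — are resolved); releases lock-q and lock-b
  run task-0 (it waits on nothing); releases lock-j
  run task-8 (all its waits — lock-b and lock-r — are resolved); releases lock-m and lock-f
  run task-3 (all its waits — lock-f, lock-j and lock-r — are resolved); releases lock-a


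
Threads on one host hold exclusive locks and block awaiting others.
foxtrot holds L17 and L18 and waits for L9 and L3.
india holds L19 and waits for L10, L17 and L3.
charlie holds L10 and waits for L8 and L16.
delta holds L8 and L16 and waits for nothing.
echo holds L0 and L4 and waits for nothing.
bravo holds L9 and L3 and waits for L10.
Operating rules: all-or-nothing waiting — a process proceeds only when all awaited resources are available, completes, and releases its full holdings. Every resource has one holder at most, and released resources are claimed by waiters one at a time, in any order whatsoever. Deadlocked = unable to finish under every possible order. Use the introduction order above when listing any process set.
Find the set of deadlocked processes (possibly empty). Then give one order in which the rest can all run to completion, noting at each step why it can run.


No process is deadlocked.
Key observation: although several processes wait, no cycle exists — each chain bottoms out at a free runner.
One completion order for the rest: delta, charlie, bravo, echo, foxtrot, india.
Check, step by step:
  run delta (it waits on nothing); releases L8 and L16
  charlie waits on L8 and L16 — all released -> runs and releases L10
  bravo waits on L10 — all released -> runs and releases L9 and L3
  run echo (it waits on nothing); releases L0 and L4
  foxtrot waits on L9 and L3 — all released -> runs and releases L17 and L18
  india waits on L10, L17 and L3 — all released -> runs and releases L19


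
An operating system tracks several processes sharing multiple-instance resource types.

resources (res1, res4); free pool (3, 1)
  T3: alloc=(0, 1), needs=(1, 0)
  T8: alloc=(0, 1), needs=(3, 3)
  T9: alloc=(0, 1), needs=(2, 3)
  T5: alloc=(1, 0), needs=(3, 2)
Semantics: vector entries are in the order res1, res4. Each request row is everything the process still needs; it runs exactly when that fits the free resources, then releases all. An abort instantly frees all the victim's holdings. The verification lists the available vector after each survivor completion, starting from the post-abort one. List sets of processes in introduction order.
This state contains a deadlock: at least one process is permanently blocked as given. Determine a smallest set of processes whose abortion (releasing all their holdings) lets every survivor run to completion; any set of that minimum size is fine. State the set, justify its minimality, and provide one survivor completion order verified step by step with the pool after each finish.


The answer: abort T9.
Key observation: no ordering could ever have run T8 before the abort of T9; with (0, 1) back in the pool it fits at step 3.
Why nothing smaller works: aborting no one leaves the state deadlocked as given.
Survivors finish in the order: T3, T5, T8. Verifying each step (pool after the aborts first):
  pool = (3, 2)
  T3: need (1, 0) fits (3, 2); releases (0, 1), pool now (3, 3)
  T5: need (3, 2) fits (3, 3); releases (1, 0), pool now (4, 3)
  T8: need (3, 3) fits (4, 3); releases (0, 1), pool now (4, 4)


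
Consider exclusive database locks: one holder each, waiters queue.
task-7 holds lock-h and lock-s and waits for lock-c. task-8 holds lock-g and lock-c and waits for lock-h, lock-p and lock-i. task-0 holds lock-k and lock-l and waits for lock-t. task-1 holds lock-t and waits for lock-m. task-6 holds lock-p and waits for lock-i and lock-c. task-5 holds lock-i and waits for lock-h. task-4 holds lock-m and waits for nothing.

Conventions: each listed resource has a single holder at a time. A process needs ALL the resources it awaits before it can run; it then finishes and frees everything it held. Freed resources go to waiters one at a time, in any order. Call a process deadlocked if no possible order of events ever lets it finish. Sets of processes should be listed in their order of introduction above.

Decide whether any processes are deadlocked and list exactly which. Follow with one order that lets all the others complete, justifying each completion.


The deadlocked set is task-7, task-8, task-6 and task-5.
Key observation: along task-7 -> task-8 -> task-7, each member waits on what the next one holds — a deadlock; task-6 and task-5 are caught in further circular waits.
A valid finishing order for the others: task-4, task-1, task-0.
Walking it through:
  task-4 waits on nothing -> runs at once and releases lock-m
  task-1: everything it awaited (lock-m) is free; runs, freeing lock-t
  task-0: everything it awaited (lock-t) is free; runs, freeing lock-k and lock-l


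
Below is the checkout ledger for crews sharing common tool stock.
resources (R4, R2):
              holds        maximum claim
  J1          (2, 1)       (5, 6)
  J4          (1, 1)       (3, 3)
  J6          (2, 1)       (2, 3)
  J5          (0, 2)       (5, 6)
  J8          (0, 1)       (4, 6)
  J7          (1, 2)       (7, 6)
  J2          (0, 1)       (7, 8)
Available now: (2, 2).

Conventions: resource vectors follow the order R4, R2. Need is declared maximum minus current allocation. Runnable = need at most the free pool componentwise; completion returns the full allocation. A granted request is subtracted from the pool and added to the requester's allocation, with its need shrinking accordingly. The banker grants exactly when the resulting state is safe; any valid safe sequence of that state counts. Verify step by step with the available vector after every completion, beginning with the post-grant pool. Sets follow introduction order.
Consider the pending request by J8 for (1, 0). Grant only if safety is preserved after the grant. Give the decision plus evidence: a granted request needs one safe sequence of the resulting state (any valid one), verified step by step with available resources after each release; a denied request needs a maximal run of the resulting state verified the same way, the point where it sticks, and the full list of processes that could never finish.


DENY — the pretend-granted state is unsafe.
Key observation: after J6, J4 the pool peaks at (4, 4), and each blocked process is short somewhere: J1 on R2; J5 on R4; J8 on R2; J7 on R4; J2 on R4, R2.
After a pretend grant, a maximal execution: J6, J4 — then nothing else fits. Check, step by step:
  pool = (1, 2)
  run J6 (needs (0, 2), free (1, 2)); after release of (2, 1) the pool is (3, 3)
  run J4 (needs (2, 2), free (3, 3)); after release of (1, 1) the pool is (4, 4)
  J1 still needs (3, 5) but only (4, 4) is free — short on R2
  J5 still needs (5, 4) but only (4, 4) is free — short on R4
  J8 still needs (3, 5) but only (4, 4) is free — short on R2
  J7 still needs (6, 4) but only (4, 4) is free — short on R4
  J2 still needs (7, 7) but only (4, 4) is free — short on R4 and R2
Processes that could never finish after the grant: J1, J5, J8, J7 and J2.


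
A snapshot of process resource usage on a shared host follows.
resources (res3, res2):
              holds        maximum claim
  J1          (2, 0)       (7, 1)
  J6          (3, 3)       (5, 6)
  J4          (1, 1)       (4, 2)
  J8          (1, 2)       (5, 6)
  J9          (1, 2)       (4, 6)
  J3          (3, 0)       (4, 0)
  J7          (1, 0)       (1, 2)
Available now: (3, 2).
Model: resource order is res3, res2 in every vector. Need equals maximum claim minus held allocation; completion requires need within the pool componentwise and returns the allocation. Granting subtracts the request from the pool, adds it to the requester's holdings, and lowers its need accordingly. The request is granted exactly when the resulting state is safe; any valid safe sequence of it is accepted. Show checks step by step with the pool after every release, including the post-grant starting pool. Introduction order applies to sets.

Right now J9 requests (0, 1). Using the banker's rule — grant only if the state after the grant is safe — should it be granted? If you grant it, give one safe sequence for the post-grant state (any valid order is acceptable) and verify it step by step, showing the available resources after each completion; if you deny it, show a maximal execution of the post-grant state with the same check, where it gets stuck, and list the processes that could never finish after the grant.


DENY — the pretend-granted state is unsafe.
Key observation: the pool after J3, J4, J7, J1 is (10, 2); every surviving request exceeds it in res2, so progress ends there.
Pretend the grant happened; the run J3, J4, J7, J1 goes as far as possible. Step-by-step check:
  pool = (3, 1)
  run J3 (needs (1, 0), free (3, 1)); after release of (3, 0) the pool is (6, 1)
  run J4 (needs (3, 1), free (6, 1)); after release of (1, 1) the pool is (7, 2)
  run J7 (needs (0, 2), free (7, 2)); after release of (1, 0) the pool is (8, 2)
  run J1 (needs (5, 1), free (8, 2)); after release of (2, 0) the pool is (10, 2)
  blocked: J6 wants (2, 3), pool (10, 2) — not enough res2
  blocked: J8 wants (4, 4), pool (10, 2) — not enough res2
  blocked: J9 wants (3, 3), pool (10, 2) — not enough res2
Processes that could never finish after the grant: J6, J8 and J9.


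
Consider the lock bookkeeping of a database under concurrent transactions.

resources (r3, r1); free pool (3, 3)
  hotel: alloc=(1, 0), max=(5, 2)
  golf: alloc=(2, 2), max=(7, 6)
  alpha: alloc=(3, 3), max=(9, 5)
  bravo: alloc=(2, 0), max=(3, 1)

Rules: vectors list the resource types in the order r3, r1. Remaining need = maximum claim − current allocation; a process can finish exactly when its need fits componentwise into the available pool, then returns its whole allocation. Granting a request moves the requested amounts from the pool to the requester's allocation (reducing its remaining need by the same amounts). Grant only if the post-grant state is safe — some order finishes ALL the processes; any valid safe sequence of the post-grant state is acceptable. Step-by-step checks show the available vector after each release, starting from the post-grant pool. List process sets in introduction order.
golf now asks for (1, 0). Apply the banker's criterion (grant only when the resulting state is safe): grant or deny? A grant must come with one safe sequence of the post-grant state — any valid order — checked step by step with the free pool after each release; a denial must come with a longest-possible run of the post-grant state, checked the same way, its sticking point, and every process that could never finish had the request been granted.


DENY: after the grant no complete ordering would exist.
Key observation: after bravo, hotel the pool peaks at (5, 3), and each blocked process is short somewhere: golf on r1; alpha on r3.
On the post-grant state, bravo, hotel is a maximal run — nothing extends it. Verifying each step:
  pool = (2, 3)
  bravo needs (1, 1) <= (2, 3) -> finishes; pool += (2, 0) = (4, 3)
  hotel needs (4, 2) <= (4, 3) -> finishes; pool += (1, 0) = (5, 3)
  golf still needs (4, 4) but only (5, 3) is free — short on r1
  alpha still needs (6, 2) but only (5, 3) is free — short on r3
Post-grant, the permanently blocked set is golf and alpha.


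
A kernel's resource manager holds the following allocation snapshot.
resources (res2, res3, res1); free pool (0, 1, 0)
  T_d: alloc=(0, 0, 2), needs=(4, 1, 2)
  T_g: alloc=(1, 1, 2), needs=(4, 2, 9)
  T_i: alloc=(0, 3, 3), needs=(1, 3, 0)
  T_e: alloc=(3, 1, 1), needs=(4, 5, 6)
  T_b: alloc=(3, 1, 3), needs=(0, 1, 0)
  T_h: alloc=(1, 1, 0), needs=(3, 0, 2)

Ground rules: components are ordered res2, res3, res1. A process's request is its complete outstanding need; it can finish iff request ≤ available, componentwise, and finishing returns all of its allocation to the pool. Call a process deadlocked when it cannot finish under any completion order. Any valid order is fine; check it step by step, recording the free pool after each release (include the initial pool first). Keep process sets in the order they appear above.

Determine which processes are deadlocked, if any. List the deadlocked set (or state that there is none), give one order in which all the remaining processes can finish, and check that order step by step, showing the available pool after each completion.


The deadlocked set is empty.
Key observation: starting with T_b, each completion frees enough for the next — no one is permanently blocked.
One completion order for the rest: T_b, T_h, T_d, T_i, T_e, T_g. Verifying each step:
  pool = (0, 1, 0)
  run T_b (needs (0, 1, 0), free (0, 1, 0)); after release of (3, 1, 3) the pool is (3, 2, 3)
  run T_h (needs (3, 0, 2), free (3, 2, 3)); after release of (1, 1, 0) the pool is (4, 3, 3)
  run T_d (needs (4, 1, 2), free (4, 3, 3)); after release of (0, 0, 2) the pool is (4, 3, 5)
  run T_i (needs (1, 3, 0), free (4, 3, 5)); after release of (0, 3, 3) the pool is (4, 6, 8)
  run T_e (needs (4, 5, 6), free (4, 6, 8)); after release of (3, 1, 1) the pool is (7, 7, 9)
  run T_g (needs (4, 2, 9), free (7, 7, 9)); after release of (1, 1, 2) the pool is (8, 8, 11)


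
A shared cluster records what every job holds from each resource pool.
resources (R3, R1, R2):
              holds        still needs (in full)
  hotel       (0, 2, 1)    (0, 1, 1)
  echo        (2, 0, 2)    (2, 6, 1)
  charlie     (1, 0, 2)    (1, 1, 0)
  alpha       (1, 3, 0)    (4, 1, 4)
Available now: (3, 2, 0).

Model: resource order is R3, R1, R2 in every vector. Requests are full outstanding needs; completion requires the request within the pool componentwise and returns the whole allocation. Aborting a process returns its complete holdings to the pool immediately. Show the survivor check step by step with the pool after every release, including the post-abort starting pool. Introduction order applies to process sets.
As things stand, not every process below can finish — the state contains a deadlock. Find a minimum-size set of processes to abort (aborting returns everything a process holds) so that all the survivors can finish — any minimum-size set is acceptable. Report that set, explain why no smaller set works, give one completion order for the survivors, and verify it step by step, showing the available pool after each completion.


The answer: abort alpha.
Key observation: echo was stuck for good until alpha gave back (1, 3, 0); in the order shown it finishes at step 3.
Minimality: the empty abort set fails — the state is deadlocked as it stands.
Survivors finish in the order: charlie, hotel, echo. Walking it through (pool after the aborts first):
  pool = (4, 5, 0)
  charlie needs (1, 1, 0) <= (4, 5, 0) -> finishes; pool += (1, 0, 2) = (5, 5, 2)
  hotel needs (0, 1, 1) <= (5, 5, 2) -> finishes; pool += (0, 2, 1) = (5, 7, 3)
  echo needs (2, 6, 1) <= (5, 7, 3) -> finishes; pool += (2, 0, 2) = (7, 7, 5)


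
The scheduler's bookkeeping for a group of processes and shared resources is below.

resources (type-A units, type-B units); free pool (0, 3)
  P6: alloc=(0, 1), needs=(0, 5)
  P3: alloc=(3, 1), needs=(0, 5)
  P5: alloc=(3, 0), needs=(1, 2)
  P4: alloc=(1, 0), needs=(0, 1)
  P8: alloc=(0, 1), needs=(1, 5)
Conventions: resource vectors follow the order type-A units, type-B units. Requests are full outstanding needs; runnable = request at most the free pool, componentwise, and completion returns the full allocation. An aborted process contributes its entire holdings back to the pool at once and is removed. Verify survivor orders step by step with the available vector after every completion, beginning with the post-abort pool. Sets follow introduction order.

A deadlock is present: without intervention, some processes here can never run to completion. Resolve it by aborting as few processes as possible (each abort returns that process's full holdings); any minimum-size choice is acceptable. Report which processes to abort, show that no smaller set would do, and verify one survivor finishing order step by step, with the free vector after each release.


Minimum abort set: P3 and P8.
Key observation: no ordering could ever have run P6 before the abort of P3 and P8; with (3, 2) back in the pool it fits at step 3.
No one abort is enough; case by case: P6 alone leaves P3 blocked (short on type-B units); P3 alone leaves P6 blocked (short on type-B units); P5 alone leaves P6 blocked (short on type-B units); P4 alone leaves P6 blocked (short on type-B units); P8 alone leaves P6 blocked (short on type-B units).
Survivors finish in the order: P5, P4, P6. Verifying each step (pool after the aborts first):
  pool = (3, 5)
  run P5 (needs (1, 2), free (3, 5)); after release of (3, 0) the pool is (6, 5)
  run P4 (needs (0, 1), free (6, 5)); after release of (1, 0) the pool is (7, 5)
  run P6 (needs (0, 5), free (7, 5)); after release of (0, 1) the pool is (7, 6)


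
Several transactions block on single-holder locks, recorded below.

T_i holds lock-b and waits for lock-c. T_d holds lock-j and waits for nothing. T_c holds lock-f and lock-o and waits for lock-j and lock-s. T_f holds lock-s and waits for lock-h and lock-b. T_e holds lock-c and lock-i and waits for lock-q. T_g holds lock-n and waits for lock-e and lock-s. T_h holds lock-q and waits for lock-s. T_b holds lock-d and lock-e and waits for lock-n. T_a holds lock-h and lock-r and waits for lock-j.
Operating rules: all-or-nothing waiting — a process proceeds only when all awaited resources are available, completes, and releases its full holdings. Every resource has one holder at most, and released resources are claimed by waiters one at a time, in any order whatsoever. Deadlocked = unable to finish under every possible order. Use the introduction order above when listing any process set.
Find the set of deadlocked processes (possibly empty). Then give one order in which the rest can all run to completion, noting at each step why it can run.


Deadlocked set: T_i, T_c, T_f, T_e, T_g, T_h and T_b.
Key observation: the knot is the closed ring of waits T_i -> T_e -> T_h -> T_f -> T_i; T_g and T_b are caught in further circular waits and T_c waits into the deadlock from upstream.
The rest can finish in the order T_d, T_a.
Step-by-step check:
  T_d waits on nothing -> runs at once and releases lock-j
  T_a: everything it awaited (lock-j) is free; runs, freeing lock-h and lock-r


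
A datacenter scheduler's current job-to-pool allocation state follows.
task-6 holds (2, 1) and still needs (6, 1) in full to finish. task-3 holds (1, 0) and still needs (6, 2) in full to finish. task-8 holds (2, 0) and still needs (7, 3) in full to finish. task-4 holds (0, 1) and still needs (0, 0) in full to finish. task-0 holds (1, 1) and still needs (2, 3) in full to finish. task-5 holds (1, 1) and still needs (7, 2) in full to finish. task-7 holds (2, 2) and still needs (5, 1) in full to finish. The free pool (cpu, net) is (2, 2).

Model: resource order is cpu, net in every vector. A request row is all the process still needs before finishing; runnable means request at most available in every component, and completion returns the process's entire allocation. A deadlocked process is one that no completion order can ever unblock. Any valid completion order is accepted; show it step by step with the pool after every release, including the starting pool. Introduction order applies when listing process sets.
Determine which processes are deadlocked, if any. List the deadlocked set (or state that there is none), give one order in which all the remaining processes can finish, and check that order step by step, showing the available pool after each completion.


Deadlocked set: task-6, task-3, task-8, task-5 and task-7.
Key observation: the pool after task-4, task-0 is (3, 4); every surviving request exceeds it in cpu, so progress ends there.
The rest can finish in the order task-4, task-0. Walking it through:
  pool = (2, 2)
  run task-4 (needs (0, 0), free (2, 2)); after release of (0, 1) the pool is (2, 3)
  run task-0 (needs (2, 3), free (2, 3)); after release of (1, 1) the pool is (3, 4)
The blocked processes can never fit:
  task-6 cannot run: need (6, 1) vs free (3, 4) (insufficient cpu)
  task-3 cannot run: need (6, 2) vs free (3, 4) (insufficient cpu)
  task-8 cannot run: need (7, 3) vs free (3, 4) (insufficient cpu)
  task-5 cannot run: need (7, 2) vs free (3, 4) (insufficient cpu)
  task-7 cannot run: need (5, 1) vs free (3, 4) (insufficient cpu)


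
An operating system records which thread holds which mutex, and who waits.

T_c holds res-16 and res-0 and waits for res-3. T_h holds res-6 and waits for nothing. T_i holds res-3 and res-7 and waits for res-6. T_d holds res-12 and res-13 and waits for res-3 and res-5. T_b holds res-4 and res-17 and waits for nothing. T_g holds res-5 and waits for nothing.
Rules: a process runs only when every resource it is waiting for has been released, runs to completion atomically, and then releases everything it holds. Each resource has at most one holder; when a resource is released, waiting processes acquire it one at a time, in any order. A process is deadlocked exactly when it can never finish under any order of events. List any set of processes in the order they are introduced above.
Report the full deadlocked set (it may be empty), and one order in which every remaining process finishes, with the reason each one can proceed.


No process is deadlocked.
Key observation: every chain of waits terminates; starting from the processes that wait on nothing, all the rest unlock in turn.
A valid finishing order for the others: T_h, T_g, T_i, T_c, T_b, T_d.
Check, step by step:
  run T_h (it waits on nothing); releases res-6
  run T_g (it waits on nothing); releases res-5
  T_i waits on res-6 — all released -> runs and releases res-3 and res-7
  T_c waits on res-3 — all released -> runs and releases res-16 and res-0
  run T_b (it waits on nothing); releases res-4 and res-17
  T_d waits on res-3 and res-5 — all released -> runs and releases res-12 and res-13


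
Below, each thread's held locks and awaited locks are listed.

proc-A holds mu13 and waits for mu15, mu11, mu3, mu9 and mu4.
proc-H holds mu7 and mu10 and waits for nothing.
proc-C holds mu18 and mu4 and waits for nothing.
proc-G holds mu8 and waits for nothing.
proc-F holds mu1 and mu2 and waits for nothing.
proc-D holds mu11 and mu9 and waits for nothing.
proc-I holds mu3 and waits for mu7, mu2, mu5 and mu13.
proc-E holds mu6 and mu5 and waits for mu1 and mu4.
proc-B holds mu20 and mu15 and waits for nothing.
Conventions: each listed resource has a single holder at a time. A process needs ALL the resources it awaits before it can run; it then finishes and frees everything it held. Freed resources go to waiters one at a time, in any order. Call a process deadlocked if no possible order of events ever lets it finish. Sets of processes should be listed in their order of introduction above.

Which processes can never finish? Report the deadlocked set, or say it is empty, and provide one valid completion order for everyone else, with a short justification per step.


Deadlocked: proc-A and proc-I.
Key observation: proc-A -> proc-I -> proc-A is a circular wait — nothing in it can go first; no other process is dragged down with it.
One completion order for the rest: proc-C, proc-G, proc-B, proc-H, proc-D, proc-F, proc-E.
Check, step by step:
  proc-C: no waits; runs immediately, freeing mu18 and mu4
  proc-G: no waits; runs immediately, freeing mu8
  proc-B: no waits; runs immediately, freeing mu20 and mu15
  proc-H: no waits; runs immediately, freeing mu7 and mu10
  proc-D: no waits; runs immediately, freeing mu11 and mu9
  proc-F: no waits; runs immediately, freeing mu1 and mu2
  run proc-E (all its waits — mu1 and mu4 — are resolved); releases mu6 and mu5


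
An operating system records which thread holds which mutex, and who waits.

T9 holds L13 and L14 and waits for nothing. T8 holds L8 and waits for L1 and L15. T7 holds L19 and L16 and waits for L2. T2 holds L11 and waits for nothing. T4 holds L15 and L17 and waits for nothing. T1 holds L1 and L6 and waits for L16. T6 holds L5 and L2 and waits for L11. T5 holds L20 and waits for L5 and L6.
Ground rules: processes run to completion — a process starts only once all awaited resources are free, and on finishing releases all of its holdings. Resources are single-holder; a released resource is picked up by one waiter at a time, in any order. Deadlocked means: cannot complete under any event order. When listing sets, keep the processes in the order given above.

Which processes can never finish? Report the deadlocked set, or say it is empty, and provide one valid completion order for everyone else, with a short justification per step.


Nothing here is deadlocked.
Key observation: no waiting chain loops back on itself — every chain ends at a process that waits on nothing, so everyone eventually runs.
A valid finishing order for the others: T4, T2, T6, T7, T9, T1, T8, T5.
Step-by-step check:
  T4: no waits; runs immediately, freeing L15 and L17
  T2: no waits; runs immediately, freeing L11
  run T6 (all its waits — L11 — are resolved); releases L5 and L2
  run T7 (all its waits — L2 — are resolved); releases L19 and L16
  T9: no waits; runs immediately, freeing L13 and L14
  run T1 (all its waits — L16 — are resolved); releases L1 and L6
  run T8 (all its waits — L1 and L15 — are resolved); releases L8
  run T5 (all its waits — L5 and L6 — are resolved); releases L20


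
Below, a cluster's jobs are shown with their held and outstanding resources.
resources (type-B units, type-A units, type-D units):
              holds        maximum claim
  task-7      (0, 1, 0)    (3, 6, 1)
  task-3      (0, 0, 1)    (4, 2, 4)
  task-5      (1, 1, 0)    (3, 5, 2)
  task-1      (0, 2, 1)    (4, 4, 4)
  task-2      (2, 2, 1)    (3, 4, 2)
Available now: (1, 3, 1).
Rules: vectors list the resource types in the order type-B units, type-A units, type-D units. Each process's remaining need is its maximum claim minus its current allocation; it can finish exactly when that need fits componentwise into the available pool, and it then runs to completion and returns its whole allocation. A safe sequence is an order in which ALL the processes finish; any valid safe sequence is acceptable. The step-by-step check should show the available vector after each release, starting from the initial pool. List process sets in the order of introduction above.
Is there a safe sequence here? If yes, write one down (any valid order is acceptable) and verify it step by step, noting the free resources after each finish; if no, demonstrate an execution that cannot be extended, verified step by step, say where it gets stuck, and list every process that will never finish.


UNSAFE — no complete ordering exists.
Key observation: type-D units is the bottleneck — with task-2, task-5, task-7 done the pool holds (4, 7, 2), short of every remaining need.
Going as far as possible: task-2, task-5, task-7; after that, nothing fits. Walking it through:
  pool = (1, 3, 1)
  run task-2 (needs (1, 2, 1), free (1, 3, 1)); after release of (2, 2, 1) the pool is (3, 5, 2)
  run task-5 (needs (2, 4, 2), free (3, 5, 2)); after release of (1, 1, 0) the pool is (4, 6, 2)
  run task-7 (needs (3, 5, 1), free (4, 6, 2)); after release of (0, 1, 0) the pool is (4, 7, 2)
  blocked: task-3 wants (4, 2, 3), pool (4, 7, 2) — not enough type-D units
  blocked: task-1 wants (4, 2, 3), pool (4, 7, 2) — not enough type-D units
Processes that can never finish: task-3 and task-1.


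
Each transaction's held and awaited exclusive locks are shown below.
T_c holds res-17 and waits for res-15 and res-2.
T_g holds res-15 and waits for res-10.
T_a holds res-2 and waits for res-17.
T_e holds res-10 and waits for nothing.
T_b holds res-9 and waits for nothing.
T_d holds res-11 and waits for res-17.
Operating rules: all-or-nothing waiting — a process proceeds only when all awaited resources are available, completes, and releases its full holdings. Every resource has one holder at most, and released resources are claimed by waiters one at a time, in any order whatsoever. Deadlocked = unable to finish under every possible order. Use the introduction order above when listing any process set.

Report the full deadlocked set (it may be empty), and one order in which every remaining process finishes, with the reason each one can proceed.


The deadlocked set is T_c, T_a and T_d.
Key observation: the loop T_c -> T_a -> T_c blocks itself forever; T_d waits into the deadlock from upstream.
A valid finishing order for the others: T_e, T_b, T_g.
Verifying each step:
  T_e: no waits; runs immediately, freeing res-10
  T_b: no waits; runs immediately, freeing res-9
  T_g: everything it awaited (res-10) is free; runs, freeing res-15


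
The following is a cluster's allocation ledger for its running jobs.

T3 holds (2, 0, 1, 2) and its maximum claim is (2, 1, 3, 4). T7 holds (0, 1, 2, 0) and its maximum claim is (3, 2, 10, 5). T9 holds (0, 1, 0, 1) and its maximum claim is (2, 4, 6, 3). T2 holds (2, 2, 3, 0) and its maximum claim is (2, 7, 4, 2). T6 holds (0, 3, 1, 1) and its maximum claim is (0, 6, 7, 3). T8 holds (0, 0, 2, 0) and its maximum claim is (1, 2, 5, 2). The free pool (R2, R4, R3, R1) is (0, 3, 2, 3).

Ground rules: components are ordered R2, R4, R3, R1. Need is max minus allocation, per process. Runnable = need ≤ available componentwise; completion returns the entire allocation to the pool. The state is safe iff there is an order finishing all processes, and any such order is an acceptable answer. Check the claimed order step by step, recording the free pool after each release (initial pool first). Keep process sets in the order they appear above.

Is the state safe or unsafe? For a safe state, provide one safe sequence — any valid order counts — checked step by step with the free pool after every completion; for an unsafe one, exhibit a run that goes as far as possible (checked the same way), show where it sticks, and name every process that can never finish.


The state is UNSAFE.
Key observation: after T3, T8 the pool peaks at (2, 3, 5, 5), and each blocked process is short somewhere: T7 on R2, R3; T9 on R3; T2 on R4; T6 on R3.
A maximal execution: T3, T8 — then nothing else fits. Check, step by step:
  pool = (0, 3, 2, 3)
  T3: need (0, 1, 2, 2) fits (0, 3, 2, 3); releases (2, 0, 1, 2), pool now (2, 3, 3, 5)
  T8: need (1, 2, 3, 2) fits (2, 3, 3, 5); releases (0, 0, 2, 0), pool now (2, 3, 5, 5)
  T7 cannot run: need (3, 1, 8, 5) vs free (2, 3, 5, 5) (insufficient R2 and R3)
  T9 cannot run: need (2, 3, 6, 2) vs free (2, 3, 5, 5) (insufficient R3)
  T2 cannot run: need (0, 5, 1, 2) vs free (2, 3, 5, 5) (insufficient R4)
  T6 cannot run: need (0, 3, 6, 2) vs free (2, 3, 5, 5) (insufficient R3)
Processes that can never finish: T7, T9, T2 and T6.


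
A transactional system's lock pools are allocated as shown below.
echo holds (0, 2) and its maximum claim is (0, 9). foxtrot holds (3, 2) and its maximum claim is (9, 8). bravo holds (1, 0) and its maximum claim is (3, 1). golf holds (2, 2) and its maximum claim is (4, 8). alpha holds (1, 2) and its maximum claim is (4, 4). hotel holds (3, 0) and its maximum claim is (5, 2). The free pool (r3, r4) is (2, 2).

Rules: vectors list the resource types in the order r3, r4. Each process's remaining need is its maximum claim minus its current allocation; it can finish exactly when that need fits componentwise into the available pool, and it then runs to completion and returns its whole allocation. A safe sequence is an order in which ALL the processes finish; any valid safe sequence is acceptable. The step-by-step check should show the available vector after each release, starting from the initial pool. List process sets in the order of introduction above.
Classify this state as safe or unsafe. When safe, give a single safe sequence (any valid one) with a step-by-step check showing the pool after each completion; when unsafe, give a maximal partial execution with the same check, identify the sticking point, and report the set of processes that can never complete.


The state is UNSAFE.
Key observation: the pool after hotel, alpha, bravo is (7, 4); every surviving request exceeds it in r4, so progress ends there.
The run hotel, alpha, bravo cannot be extended any further. Verifying each step:
  pool = (2, 2)
  hotel needs (2, 2) <= (2, 2) -> finishes; pool += (3, 0) = (5, 2)
  alpha needs (3, 2) <= (5, 2) -> finishes; pool += (1, 2) = (6, 4)
  bravo needs (2, 1) <= (6, 4) -> finishes; pool += (1, 0) = (7, 4)
  echo cannot run: need (0, 7) vs free (7, 4) (insufficient r4)
  foxtrot cannot run: need (6, 6) vs free (7, 4) (insufficient r4)
  golf cannot run: need (2, 6) vs free (7, 4) (insufficient r4)
Processes that can never finish: echo, foxtrot and golf.


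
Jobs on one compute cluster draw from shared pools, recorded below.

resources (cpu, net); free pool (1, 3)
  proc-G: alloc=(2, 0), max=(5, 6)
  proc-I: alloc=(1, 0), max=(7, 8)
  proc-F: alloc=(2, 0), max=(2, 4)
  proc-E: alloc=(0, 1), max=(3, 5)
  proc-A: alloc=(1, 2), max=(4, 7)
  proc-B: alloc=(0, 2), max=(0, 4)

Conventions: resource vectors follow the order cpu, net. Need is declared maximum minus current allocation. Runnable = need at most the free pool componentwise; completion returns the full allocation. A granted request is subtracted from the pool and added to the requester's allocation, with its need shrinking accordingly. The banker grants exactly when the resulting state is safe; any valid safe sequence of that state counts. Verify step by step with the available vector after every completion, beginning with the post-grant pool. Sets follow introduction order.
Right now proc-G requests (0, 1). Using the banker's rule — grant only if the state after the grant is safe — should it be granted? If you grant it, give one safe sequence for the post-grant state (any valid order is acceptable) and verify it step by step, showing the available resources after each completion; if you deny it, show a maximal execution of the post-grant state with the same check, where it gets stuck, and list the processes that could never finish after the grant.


GRANT. The post-grant state is safe; one safe sequence: proc-B, proc-F, proc-E, proc-A, proc-G, proc-I.
Key observation: the transfer keeps a workable pool ((1, 2)); proc-B starts the safe sequence.
Step-by-step check of the post-grant state:
  pool = (1, 2)
  proc-B needs (0, 2) <= (1, 2) -> finishes; pool += (0, 2) = (1, 4)
  proc-F needs (0, 4) <= (1, 4) -> finishes; pool += (2, 0) = (3, 4)
  proc-E needs (3, 4) <= (3, 4) -> finishes; pool += (0, 1) = (3, 5)
  proc-A needs (3, 5) <= (3, 5) -> finishes; pool += (1, 2) = (4, 7)
  proc-G needs (3, 5) <= (4, 7) -> finishes; pool += (2, 1) = (6, 8)
  proc-I needs (6, 8) <= (6, 8) -> finishes; pool += (1, 0) = (7, 8)


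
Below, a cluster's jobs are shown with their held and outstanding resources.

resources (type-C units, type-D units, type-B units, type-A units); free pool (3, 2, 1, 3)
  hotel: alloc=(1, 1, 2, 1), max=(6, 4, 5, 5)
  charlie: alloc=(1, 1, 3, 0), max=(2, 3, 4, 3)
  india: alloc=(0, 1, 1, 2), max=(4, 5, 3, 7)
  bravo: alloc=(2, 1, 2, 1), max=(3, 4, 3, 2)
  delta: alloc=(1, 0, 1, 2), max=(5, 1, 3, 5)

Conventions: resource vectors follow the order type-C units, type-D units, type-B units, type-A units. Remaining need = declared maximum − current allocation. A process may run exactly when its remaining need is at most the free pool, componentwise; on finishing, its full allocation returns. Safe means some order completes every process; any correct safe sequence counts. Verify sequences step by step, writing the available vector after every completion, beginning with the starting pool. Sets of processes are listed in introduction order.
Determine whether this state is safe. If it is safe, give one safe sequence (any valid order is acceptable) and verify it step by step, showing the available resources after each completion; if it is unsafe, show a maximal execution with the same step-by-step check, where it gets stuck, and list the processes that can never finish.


SAFE, for example via the order charlie, delta, hotel, india, bravo.
Key observation: reading the order forward, charlie is the first process whose need (1, 2, 1, 3) meets the free pool (3, 2, 1, 3) exactly on a resource it requests.
Step-by-step check:
  pool = (3, 2, 1, 3)
  charlie: need (1, 2, 1, 3) fits (3, 2, 1, 3); releases (1, 1, 3, 0), pool now (4, 3, 4, 3)
  delta: need (4, 1, 2, 3) fits (4, 3, 4, 3); releases (1, 0, 1, 2), pool now (5, 3, 5, 5)
  hotel: need (5, 3, 3, 4) fits (5, 3, 5, 5); releases (1, 1, 2, 1), pool now (6, 4, 7, 6)
  india: need (4, 4, 2, 5) fits (6, 4, 7, 6); releases (0, 1, 1, 2), pool now (6, 5, 8, 8)
  bravo: need (1, 3, 1, 1) fits (6, 5, 8, 8); releases (2, 1, 2, 1), pool now (8, 6, 10, 9)
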